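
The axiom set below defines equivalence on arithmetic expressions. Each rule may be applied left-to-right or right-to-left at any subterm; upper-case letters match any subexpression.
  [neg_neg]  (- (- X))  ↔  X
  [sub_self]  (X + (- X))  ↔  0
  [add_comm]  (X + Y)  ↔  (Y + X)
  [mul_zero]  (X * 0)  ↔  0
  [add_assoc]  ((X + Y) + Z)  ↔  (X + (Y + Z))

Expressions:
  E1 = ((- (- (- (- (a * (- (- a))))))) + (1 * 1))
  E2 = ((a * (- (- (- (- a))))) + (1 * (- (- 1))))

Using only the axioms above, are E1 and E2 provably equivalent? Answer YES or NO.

YES

(1) (- (- (- (a * (- (- a))))))  =[neg_neg →]=  (- (a * (- (- a))))    ⊢ ((- (- (a * (- (- a))))) + (1 * 1))
(2) (- (- (a * (- (- a)))))  =[neg_neg →]=  (a * (- (- a)))    ⊢ ((a * (- (- a))) + (1 * 1))
(3) (- (- a))  =[neg_neg →]=  a    ⊢ ((a * a) + (1 * 1))
(4) 1  =[neg_neg ←]=  (- (- 1))    ⊢ ((a * a) + (1 * (- (- 1))))
(5) a  =[neg_neg ←]=  (- (- a))    ⊢ ((a * (- (- a))) + (1 * (- (- 1))))
(6) (- (- a))  =[neg_neg ←]=  (- (- (- (- a))))    ⊢ E2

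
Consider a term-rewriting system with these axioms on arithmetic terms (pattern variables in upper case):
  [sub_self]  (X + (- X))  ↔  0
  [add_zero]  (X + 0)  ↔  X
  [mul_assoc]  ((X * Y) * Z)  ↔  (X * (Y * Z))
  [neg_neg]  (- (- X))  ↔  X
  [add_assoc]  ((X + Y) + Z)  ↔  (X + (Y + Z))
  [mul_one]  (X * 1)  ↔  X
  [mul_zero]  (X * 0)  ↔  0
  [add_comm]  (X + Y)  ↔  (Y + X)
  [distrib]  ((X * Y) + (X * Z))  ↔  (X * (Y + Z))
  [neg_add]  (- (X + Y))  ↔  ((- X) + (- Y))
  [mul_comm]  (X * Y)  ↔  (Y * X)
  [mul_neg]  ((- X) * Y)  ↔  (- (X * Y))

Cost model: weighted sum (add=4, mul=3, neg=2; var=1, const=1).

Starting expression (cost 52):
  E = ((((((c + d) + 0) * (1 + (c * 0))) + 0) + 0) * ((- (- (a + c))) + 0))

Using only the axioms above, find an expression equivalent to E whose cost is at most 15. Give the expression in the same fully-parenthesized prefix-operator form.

step 1: add_zero (→) rewrites ((((c + d) + 0) * (1 + (c * 0))) + 0) into (((c + d) + 0) * (1 + (c * 0))), now (((((c + d) + 0) * (1 + (c * 0))) + 0) * ((- (- (a + c))) + 0))
step 2: add_zero (→) rewrites ((((c + d) + 0) * (1 + (c * 0))) + 0) into (((c + d) + 0) * (1 + (c * 0))), now ((((c + d) + 0) * (1 + (c * 0))) * ((- (- (a + c))) + 0))
step 3: add_zero (→) rewrites ((c + d) + 0) into (c + d), now (((c + d) * (1 + (c * 0))) * ((- (- (a + c))) + 0))
step 4: mul_zero (→) rewrites (c * 0) into 0, now (((c + d) * (1 + 0)) * ((- (- (a + c))) + 0))
step 5: add_zero (→) rewrites (1 + 0) into 1, now (((c + d) * 1) * ((- (- (a + c))) + 0))
step 6: add_comm (→) rewrites (c + d) into (d + c), now (((d + c) * 1) * ((- (- (a + c))) + 0))
step 7: mul_one (→) rewrites ((d + c) * 1) into (d + c), now ((d + c) * ((- (- (a + c))) + 0))
step 8: add_zero (→) rewrites ((- (- (a + c))) + 0) into (- (- (a + c))), now ((d + c) * (- (- (a + c))))
step 9: neg_neg (→) rewrites (- (- (a + c))) into (a + c), reaching cost 15 (bound 15)

((d + c) * (a + c))   [cost 15]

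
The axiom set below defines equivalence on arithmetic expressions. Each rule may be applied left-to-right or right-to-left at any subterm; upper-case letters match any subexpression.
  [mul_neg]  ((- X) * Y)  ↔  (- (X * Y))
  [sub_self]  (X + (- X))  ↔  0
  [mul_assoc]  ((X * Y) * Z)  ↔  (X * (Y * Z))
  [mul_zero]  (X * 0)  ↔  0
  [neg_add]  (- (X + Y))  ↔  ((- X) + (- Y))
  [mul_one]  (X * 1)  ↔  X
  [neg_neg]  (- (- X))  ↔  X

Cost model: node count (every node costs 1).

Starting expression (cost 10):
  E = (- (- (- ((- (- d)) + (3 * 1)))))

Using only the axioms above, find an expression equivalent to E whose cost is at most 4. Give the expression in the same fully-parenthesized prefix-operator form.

1. [mul_one →] (3 * 1)  →  3;  E = (- (- (- ((- (- d)) + 3))))
2. [neg_neg →] (- (- d))  →  d;  E = (- (- (- (d + 3))))
3. [neg_neg →] (- (- (- (d + 3))))  →  (- (d + 3));  cost 4 ≤ 4, done

(- (d + 3))   [cost 4]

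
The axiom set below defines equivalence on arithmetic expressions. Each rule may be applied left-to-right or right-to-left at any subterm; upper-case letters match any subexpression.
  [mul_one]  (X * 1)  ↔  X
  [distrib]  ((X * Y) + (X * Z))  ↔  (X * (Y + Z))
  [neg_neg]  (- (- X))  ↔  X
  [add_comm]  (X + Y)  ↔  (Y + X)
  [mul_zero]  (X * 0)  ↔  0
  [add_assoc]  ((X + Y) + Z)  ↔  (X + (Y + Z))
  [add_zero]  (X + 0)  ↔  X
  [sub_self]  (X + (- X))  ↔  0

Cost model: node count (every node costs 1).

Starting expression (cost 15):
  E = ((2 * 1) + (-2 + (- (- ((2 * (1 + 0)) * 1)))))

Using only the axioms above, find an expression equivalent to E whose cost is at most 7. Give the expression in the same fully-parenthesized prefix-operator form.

(1) (- (- ((2 * (1 + 0)) * 1)))  =[neg_neg →]=  ((2 * (1 + 0)) * 1)    ⊢ ((2 * 1) + (-2 + ((2 * (1 + 0)) * 1)))
(2) (1 + 0)  =[add_zero →]=  1    ⊢ ((2 * 1) + (-2 + ((2 * 1) * 1)))
(3) ((2 * 1) * 1)  =[mul_one →]=  (2 * 1)    ⊢ ((2 * 1) + (-2 + (2 * 1)))
(4) (2 * 1)  =[mul_one →]=  2    ⊢ cost 7, within 7

((2 * 1) + (-2 + 2))   [cost 7]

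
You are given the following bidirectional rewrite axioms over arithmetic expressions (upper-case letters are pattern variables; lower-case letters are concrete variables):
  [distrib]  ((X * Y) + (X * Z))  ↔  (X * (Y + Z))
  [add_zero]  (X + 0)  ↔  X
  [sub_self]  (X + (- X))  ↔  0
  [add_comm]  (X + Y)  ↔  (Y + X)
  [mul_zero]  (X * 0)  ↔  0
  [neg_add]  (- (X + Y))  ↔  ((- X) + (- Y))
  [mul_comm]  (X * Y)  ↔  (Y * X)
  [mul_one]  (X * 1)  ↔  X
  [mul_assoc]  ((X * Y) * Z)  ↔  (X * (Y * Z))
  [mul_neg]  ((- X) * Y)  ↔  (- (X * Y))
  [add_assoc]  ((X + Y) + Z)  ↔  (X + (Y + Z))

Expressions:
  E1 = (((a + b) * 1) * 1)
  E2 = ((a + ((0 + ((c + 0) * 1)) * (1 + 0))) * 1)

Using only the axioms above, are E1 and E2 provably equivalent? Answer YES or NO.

NO

The axioms are sound identities: if E1 ↔* E2 then E1 and E2 evaluate identically under any assignment.
Under a=0, b=0, c=1: E1 evaluates to 0, E2 to 1. Distinct ⇒ no rewrite sequence connects them.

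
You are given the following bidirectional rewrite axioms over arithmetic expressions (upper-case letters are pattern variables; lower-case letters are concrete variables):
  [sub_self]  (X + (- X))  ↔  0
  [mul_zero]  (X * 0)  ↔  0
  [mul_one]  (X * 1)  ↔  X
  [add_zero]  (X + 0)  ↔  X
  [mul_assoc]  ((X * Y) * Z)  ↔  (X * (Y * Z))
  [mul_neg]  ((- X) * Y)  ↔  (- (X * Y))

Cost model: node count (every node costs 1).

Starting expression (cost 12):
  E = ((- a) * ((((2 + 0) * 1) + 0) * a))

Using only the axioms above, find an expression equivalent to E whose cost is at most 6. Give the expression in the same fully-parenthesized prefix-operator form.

step 1: add_zero (→) rewrites (2 + 0) into 2, now ((- a) * (((2 * 1) + 0) * a))
step 2: mul_one (→) rewrites (2 * 1) into 2, now ((- a) * ((2 + 0) * a))
step 3: add_zero (→) rewrites (2 + 0) into 2, reaching cost 6 (bound 6)

((- a) * (2 * a))   [cost 6]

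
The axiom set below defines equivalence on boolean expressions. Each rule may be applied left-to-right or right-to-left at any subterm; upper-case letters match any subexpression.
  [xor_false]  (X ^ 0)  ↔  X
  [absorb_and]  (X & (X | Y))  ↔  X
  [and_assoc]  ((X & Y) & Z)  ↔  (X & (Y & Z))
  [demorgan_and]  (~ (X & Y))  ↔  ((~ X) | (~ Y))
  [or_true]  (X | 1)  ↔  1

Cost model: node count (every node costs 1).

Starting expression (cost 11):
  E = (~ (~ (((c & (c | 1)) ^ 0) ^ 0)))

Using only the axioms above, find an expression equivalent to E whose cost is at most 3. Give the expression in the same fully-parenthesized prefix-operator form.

(~ (~ c))   [cost 3]

step 1: xor_false (→) rewrites (((c & (c | 1)) ^ 0) ^ 0) into ((c & (c | 1)) ^ 0), now (~ (~ ((c & (c | 1)) ^ 0)))
step 2: absorb_and (→) rewrites (c & (c | 1)) into c, now (~ (~ (c ^ 0)))
step 3: xor_false (→) rewrites (c ^ 0) into c, reaching cost 3 (bound 3)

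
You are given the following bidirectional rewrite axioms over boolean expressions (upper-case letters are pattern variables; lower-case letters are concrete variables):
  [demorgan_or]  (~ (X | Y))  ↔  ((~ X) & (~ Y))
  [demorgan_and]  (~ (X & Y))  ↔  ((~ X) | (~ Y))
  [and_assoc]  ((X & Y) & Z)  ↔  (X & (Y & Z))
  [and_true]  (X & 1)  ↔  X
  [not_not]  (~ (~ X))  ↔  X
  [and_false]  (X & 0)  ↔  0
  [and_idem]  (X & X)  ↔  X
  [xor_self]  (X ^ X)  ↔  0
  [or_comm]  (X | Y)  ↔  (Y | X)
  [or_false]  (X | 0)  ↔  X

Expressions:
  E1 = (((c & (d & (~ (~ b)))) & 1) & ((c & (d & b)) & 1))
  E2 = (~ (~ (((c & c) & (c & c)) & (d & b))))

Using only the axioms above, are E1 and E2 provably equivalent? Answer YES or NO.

YES

1. [not_not →] (~ (~ b))  →  b;  E1 = (((c & (d & b)) & 1) & ((c & (d & b)) & 1))
2. [and_idem →] (((c & (d & b)) & 1) & ((c & (d & b)) & 1))  →  ((c & (d & b)) & 1)
3. [and_true →] ((c & (d & b)) & 1)  →  (c & (d & b))
4. [and_idem ←] c  →  (c & c);  E1 = ((c & c) & (d & b))
5. [and_idem ←] (c & c)  →  ((c & c) & (c & c));  E1 = (((c & c) & (c & c)) & (d & b))
6. [not_not ←] (((c & c) & (c & c)) & (d & b))  →  (~ (~ (((c & c) & (c & c)) & (d & b))));  this is E2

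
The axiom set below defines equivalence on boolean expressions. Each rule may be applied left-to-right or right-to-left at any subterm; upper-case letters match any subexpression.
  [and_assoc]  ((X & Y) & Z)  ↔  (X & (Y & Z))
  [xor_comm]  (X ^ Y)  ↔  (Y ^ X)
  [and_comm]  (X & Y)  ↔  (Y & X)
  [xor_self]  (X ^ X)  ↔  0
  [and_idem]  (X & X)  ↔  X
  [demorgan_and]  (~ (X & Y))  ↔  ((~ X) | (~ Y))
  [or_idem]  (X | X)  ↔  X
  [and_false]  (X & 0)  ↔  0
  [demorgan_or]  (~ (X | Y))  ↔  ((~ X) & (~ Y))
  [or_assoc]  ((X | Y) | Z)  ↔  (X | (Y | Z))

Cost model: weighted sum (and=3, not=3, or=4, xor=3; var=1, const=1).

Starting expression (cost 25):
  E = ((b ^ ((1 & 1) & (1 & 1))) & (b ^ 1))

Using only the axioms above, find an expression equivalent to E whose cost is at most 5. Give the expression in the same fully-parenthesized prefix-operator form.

(1) ((1 & 1) & (1 & 1))  =[and_idem →]=  (1 & 1)    ⊢ ((b ^ (1 & 1)) & (b ^ 1))
(2) (1 & 1)  =[and_idem →]=  1    ⊢ ((b ^ 1) & (b ^ 1))
(3) ((b ^ 1) & (b ^ 1))  =[and_idem →]=  (b ^ 1)    ⊢ cost 5, within 5

(b ^ 1)   [cost 5]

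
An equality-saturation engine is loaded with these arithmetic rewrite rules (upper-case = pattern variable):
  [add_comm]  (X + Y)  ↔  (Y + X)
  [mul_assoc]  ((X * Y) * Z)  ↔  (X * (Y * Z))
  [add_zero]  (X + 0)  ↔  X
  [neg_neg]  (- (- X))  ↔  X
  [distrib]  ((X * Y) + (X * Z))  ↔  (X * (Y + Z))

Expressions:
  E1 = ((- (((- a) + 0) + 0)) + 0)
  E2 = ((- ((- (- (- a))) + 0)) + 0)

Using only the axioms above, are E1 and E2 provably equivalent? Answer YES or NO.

(1) (((- a) + 0) + 0)  =[add_zero →]=  ((- a) + 0)    ⊢ ((- ((- a) + 0)) + 0)
(2) ((- a) + 0)  =[add_zero →]=  (- a)    ⊢ ((- (- a)) + 0)
(3) a  =[neg_neg ←]=  (- (- a))    ⊢ ((- (- (- (- a)))) + 0)
(4) (- (- (- a)))  =[add_zero ←]=  ((- (- (- a))) + 0)    ⊢ E2

YES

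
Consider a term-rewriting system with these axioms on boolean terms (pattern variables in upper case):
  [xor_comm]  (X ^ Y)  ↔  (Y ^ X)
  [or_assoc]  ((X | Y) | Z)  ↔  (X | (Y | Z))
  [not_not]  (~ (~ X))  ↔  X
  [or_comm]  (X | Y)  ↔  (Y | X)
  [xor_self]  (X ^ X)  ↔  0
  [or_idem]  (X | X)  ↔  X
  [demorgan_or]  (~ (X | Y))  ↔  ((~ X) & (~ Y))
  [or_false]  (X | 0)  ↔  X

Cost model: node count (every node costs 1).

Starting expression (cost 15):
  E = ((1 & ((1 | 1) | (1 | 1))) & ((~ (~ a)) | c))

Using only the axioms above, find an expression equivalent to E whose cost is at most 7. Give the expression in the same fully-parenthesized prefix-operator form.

1. [or_idem →] ((1 | 1) | (1 | 1))  →  (1 | 1);  E = ((1 & (1 | 1)) & ((~ (~ a)) | c))
2. [not_not →] (~ (~ a))  →  a;  E = ((1 & (1 | 1)) & (a | c))
3. [or_idem →] (1 | 1)  →  1;  cost 7 ≤ 7, done

((1 & 1) & (a | c))   [cost 7]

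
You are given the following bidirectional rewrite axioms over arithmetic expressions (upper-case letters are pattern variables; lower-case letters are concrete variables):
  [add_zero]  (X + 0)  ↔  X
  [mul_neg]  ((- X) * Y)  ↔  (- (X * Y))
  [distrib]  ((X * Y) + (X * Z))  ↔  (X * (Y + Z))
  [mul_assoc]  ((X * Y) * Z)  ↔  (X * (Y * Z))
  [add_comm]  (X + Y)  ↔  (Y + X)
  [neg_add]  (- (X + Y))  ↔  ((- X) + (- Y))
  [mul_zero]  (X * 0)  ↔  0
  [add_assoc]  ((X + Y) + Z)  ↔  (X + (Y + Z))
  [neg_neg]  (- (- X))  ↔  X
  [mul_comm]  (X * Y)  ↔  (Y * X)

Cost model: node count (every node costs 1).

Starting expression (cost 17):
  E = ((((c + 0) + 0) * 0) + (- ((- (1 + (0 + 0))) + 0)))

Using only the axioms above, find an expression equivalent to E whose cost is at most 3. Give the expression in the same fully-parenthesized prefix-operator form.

(1 + 0)   [cost 3]

1. [add_zero →] ((- (1 + (0 + 0))) + 0)  →  (- (1 + (0 + 0)));  E = ((((c + 0) + 0) * 0) + (- (- (1 + (0 + 0)))))
2. [add_comm →] ((((c + 0) + 0) * 0) + (- (- (1 + (0 + 0)))))  →  ((- (- (1 + (0 + 0)))) + (((c + 0) + 0) * 0))
3. [add_zero →] (0 + 0)  →  0;  E = ((- (- (1 + 0))) + (((c + 0) + 0) * 0))
4. [neg_neg →] (- (- (1 + 0)))  →  (1 + 0);  E = ((1 + 0) + (((c + 0) + 0) * 0))
5. [add_zero →] (1 + 0)  →  1;  E = (1 + (((c + 0) + 0) * 0))
6. [add_zero →] (c + 0)  →  c;  E = (1 + ((c + 0) * 0))
7. [add_zero →] (c + 0)  →  c;  E = (1 + (c * 0))
8. [mul_zero →] (c * 0)  →  0;  cost 3 ≤ 3, done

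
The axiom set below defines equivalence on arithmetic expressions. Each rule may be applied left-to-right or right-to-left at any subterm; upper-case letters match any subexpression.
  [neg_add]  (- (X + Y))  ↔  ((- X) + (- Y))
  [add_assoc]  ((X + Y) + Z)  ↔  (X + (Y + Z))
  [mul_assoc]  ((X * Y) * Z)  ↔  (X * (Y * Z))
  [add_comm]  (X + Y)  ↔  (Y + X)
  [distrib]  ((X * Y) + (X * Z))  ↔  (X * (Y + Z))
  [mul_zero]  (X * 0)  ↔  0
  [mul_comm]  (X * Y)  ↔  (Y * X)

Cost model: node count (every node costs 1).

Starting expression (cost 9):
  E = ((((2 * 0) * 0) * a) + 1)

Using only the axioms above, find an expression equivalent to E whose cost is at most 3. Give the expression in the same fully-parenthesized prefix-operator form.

(1) (2 * 0)  =[mul_zero →]=  0    ⊢ (((0 * 0) * a) + 1)
(2) ((0 * 0) * a)  =[mul_comm →]=  (a * (0 * 0))    ⊢ ((a * (0 * 0)) + 1)
(3) (0 * 0)  =[mul_zero →]=  0    ⊢ ((a * 0) + 1)
(4) (a * 0)  =[mul_zero →]=  0    ⊢ cost 3, within 3

(0 + 1)   [cost 3]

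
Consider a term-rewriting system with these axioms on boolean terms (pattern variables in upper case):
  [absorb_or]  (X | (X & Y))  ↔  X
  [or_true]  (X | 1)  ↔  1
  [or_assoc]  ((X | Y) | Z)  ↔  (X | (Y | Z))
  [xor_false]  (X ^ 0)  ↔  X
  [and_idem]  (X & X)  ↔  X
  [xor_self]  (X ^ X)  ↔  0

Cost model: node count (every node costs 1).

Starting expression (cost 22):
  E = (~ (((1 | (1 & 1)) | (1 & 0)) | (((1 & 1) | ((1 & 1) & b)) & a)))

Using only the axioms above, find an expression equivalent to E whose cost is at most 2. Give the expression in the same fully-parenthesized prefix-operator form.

1. [absorb_or →] ((1 & 1) | ((1 & 1) & b))  →  (1 & 1);  E = (~ (((1 | (1 & 1)) | (1 & 0)) | ((1 & 1) & a)))
2. [absorb_or →] (1 | (1 & 1))  →  1;  E = (~ ((1 | (1 & 0)) | ((1 & 1) & a)))
3. [absorb_or →] (1 | (1 & 0))  →  1;  E = (~ (1 | ((1 & 1) & a)))
4. [and_idem →] (1 & 1)  →  1;  E = (~ (1 | (1 & a)))
5. [absorb_or →] (1 | (1 & a))  →  1;  cost 2 ≤ 2, done

(~ 1)   [cost 2]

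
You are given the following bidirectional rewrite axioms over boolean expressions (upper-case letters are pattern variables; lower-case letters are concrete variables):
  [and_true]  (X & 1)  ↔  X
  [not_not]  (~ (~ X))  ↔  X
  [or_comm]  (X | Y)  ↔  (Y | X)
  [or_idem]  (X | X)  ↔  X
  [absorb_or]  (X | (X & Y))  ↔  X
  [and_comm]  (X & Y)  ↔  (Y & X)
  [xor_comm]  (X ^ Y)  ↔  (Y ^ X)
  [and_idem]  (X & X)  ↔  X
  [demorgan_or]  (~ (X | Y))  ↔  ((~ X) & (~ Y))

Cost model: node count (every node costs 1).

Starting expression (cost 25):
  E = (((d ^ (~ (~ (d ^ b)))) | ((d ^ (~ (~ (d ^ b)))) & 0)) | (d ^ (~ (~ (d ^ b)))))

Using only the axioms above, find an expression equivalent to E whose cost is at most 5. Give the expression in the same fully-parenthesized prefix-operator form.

(d ^ (d ^ b))   [cost 5]

1. [absorb_or →] ((d ^ (~ (~ (d ^ b)))) | ((d ^ (~ (~ (d ^ b)))) & 0))  →  (d ^ (~ (~ (d ^ b))));  E = ((d ^ (~ (~ (d ^ b)))) | (d ^ (~ (~ (d ^ b)))))
2. [or_idem →] ((d ^ (~ (~ (d ^ b)))) | (d ^ (~ (~ (d ^ b)))))  →  (d ^ (~ (~ (d ^ b))))
3. [not_not →] (~ (~ (d ^ b)))  →  (d ^ b);  cost 5 ≤ 5, done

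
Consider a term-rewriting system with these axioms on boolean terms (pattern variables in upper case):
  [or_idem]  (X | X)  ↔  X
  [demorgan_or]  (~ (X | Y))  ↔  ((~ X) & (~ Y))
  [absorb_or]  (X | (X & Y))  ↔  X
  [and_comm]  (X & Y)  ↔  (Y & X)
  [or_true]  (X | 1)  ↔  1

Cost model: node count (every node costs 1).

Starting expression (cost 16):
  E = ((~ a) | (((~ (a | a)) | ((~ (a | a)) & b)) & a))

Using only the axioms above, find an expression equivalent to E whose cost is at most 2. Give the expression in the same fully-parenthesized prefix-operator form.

step 1: absorb_or (→) rewrites ((~ (a | a)) | ((~ (a | a)) & b)) into (~ (a | a)), now ((~ a) | ((~ (a | a)) & a))
step 2: or_idem (→) rewrites (a | a) into a, now ((~ a) | ((~ a) & a))
step 3: absorb_or (→) rewrites ((~ a) | ((~ a) & a)) into (~ a), reaching cost 2 (bound 2)

(~ a)   [cost 2]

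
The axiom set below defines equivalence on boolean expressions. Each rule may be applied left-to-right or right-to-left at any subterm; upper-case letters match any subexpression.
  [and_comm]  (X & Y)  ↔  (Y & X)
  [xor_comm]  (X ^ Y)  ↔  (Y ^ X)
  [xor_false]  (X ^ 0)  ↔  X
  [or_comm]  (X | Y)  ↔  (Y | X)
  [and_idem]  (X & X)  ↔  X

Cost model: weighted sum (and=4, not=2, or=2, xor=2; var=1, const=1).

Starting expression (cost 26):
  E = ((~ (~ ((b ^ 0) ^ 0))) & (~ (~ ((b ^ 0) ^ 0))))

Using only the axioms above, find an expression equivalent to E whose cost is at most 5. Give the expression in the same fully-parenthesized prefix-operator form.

1. [and_idem →] ((~ (~ ((b ^ 0) ^ 0))) & (~ (~ ((b ^ 0) ^ 0))))  →  (~ (~ ((b ^ 0) ^ 0)))
2. [xor_false →] (b ^ 0)  →  b;  E = (~ (~ (b ^ 0)))
3. [xor_false →] (b ^ 0)  →  b;  cost 5 ≤ 5, done

(~ (~ b))   [cost 5]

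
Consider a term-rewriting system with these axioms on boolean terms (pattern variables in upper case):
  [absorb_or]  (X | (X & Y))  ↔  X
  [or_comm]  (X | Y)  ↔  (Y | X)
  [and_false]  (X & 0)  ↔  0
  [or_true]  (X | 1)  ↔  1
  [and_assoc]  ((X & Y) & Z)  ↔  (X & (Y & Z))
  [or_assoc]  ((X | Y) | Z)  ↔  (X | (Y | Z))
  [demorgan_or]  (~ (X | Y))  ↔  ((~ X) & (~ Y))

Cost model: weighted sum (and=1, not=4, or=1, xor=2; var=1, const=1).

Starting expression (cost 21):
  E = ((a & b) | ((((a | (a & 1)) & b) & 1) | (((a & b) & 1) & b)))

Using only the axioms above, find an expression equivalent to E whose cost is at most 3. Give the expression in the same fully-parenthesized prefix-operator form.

(a & b)   [cost 3]

1. [absorb_or →] (a | (a & 1))  →  a;  E = ((a & b) | (((a & b) & 1) | (((a & b) & 1) & b)))
2. [absorb_or →] (((a & b) & 1) | (((a & b) & 1) & b))  →  ((a & b) & 1);  E = ((a & b) | ((a & b) & 1))
3. [absorb_or →] ((a & b) | ((a & b) & 1))  →  (a & b);  cost 3 ≤ 3, done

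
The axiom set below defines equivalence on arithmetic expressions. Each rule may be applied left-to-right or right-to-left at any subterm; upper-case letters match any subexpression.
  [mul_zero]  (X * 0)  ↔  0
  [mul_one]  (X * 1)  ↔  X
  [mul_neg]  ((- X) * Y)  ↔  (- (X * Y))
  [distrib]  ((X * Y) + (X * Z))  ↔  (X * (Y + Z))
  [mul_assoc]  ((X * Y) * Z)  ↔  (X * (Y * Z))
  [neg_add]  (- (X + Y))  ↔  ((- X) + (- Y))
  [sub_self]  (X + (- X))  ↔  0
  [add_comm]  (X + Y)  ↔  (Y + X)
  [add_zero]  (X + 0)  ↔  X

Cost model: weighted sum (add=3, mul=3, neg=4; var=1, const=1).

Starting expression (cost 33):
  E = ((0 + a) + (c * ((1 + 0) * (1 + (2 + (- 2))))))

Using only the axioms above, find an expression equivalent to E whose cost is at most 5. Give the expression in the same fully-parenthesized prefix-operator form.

(a + c)   [cost 5]

(1) (2 + (- 2))  =[sub_self →]=  0    ⊢ ((0 + a) + (c * ((1 + 0) * (1 + 0))))
(2) (1 + 0)  =[add_zero →]=  1    ⊢ ((0 + a) + (c * ((1 + 0) * 1)))
(3) (0 + a)  =[add_comm →]=  (a + 0)    ⊢ ((a + 0) + (c * ((1 + 0) * 1)))
(4) ((1 + 0) * 1)  =[mul_one →]=  (1 + 0)    ⊢ ((a + 0) + (c * (1 + 0)))
(5) (1 + 0)  =[add_zero →]=  1    ⊢ ((a + 0) + (c * 1))
(6) (c * 1)  =[mul_one →]=  c    ⊢ ((a + 0) + c)
(7) (a + 0)  =[add_zero →]=  a    ⊢ cost 5, within 5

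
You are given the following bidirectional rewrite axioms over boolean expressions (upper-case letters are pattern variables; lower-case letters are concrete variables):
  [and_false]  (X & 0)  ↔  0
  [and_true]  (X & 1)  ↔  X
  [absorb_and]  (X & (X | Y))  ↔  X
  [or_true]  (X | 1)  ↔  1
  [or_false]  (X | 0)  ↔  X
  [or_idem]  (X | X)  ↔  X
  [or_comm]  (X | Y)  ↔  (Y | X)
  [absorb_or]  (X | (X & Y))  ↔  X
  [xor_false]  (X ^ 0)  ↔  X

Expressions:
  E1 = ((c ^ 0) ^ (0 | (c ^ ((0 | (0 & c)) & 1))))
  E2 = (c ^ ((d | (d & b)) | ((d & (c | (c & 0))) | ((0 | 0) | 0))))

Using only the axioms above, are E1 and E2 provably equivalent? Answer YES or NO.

Every axiom is a valid identity, so a rewrite proof would force E1 and E2 to agree under every assignment.
At b=0, c=0, d=1: E1 = 0 but E2 = 1; they differ, so no derivation exists.

NO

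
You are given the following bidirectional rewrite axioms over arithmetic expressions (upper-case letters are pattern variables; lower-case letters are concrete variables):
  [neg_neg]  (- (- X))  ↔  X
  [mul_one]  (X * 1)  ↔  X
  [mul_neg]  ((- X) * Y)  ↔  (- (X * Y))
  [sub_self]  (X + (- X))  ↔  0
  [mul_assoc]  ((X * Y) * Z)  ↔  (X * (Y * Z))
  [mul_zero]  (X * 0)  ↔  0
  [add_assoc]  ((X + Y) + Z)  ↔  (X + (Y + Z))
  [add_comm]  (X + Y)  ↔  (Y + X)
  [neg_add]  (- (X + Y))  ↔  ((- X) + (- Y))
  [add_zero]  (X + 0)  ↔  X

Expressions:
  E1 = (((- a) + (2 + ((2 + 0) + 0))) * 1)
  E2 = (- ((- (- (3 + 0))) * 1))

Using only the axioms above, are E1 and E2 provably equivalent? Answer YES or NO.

The axioms are sound identities: if E1 ↔* E2 then E1 and E2 evaluate identically under any assignment.
Under a=0: E1 evaluates to 4, E2 to -3. Distinct ⇒ no rewrite sequence connects them.

NO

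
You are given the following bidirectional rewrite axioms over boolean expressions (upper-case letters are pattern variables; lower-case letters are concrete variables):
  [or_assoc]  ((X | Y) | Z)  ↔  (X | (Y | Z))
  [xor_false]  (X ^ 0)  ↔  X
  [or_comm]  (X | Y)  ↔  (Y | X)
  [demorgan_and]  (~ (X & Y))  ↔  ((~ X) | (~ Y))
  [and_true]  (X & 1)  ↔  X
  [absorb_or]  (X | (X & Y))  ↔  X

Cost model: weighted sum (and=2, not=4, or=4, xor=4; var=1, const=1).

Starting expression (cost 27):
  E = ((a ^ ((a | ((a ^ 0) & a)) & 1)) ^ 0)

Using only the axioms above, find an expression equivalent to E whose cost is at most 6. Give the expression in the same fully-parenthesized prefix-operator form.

(1) ((a ^ ((a | ((a ^ 0) & a)) & 1)) ^ 0)  =[xor_false →]=  (a ^ ((a | ((a ^ 0) & a)) & 1))
(2) ((a | ((a ^ 0) & a)) & 1)  =[and_true →]=  (a | ((a ^ 0) & a))    ⊢ (a ^ (a | ((a ^ 0) & a)))
(3) (a ^ 0)  =[xor_false →]=  a    ⊢ (a ^ (a | (a & a)))
(4) (a | (a & a))  =[absorb_or →]=  a    ⊢ cost 6, within 6

(a ^ a)   [cost 6]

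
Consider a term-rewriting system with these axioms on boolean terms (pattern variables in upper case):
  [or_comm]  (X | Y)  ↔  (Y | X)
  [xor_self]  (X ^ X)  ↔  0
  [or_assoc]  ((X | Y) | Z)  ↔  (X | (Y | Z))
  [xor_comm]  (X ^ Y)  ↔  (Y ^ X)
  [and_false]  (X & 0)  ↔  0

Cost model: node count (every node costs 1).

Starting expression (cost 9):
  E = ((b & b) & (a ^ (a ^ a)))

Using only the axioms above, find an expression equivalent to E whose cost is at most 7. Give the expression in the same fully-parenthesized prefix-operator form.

1. [xor_comm →] (a ^ (a ^ a))  →  ((a ^ a) ^ a);  E = ((b & b) & ((a ^ a) ^ a))
2. [xor_self →] (a ^ a)  →  0;  cost 7 ≤ 7, done

((b & b) & (0 ^ a))   [cost 7]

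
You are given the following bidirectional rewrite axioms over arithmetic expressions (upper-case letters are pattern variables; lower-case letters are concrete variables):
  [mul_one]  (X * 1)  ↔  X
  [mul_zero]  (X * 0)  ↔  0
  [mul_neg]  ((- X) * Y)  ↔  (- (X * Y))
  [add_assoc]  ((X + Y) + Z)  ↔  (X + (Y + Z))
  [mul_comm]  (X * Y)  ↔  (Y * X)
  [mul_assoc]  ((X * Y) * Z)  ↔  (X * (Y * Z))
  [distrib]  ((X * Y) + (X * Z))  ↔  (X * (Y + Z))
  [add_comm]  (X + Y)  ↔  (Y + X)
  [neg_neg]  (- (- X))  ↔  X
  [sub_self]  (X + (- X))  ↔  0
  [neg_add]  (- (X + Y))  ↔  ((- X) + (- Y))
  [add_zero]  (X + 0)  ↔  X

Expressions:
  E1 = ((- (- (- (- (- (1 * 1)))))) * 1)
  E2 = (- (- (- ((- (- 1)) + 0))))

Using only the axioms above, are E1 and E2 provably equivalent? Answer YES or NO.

step 1: neg_neg (→) rewrites (- (- (- (- (1 * 1))))) into (- (- (1 * 1))), now ((- (- (- (1 * 1)))) * 1)
step 2: mul_neg (→) rewrites ((- (- (- (1 * 1)))) * 1) into (- ((- (- (1 * 1))) * 1))
step 3: mul_one (→) rewrites ((- (- (1 * 1))) * 1) into (- (- (1 * 1))), now (- (- (- (1 * 1))))
step 4: neg_neg (→) rewrites (- (- (1 * 1))) into (1 * 1), now (- (1 * 1))
step 5: mul_one (→) rewrites (1 * 1) into 1, now (- 1)
step 6: neg_neg (←) rewrites (- 1) into (- (- (- 1)))
step 7: add_zero (←) rewrites 1 into (1 + 0), now (- (- (- (1 + 0))))
step 8: neg_neg (←) rewrites 1 into (- (- 1)), which is E2

YES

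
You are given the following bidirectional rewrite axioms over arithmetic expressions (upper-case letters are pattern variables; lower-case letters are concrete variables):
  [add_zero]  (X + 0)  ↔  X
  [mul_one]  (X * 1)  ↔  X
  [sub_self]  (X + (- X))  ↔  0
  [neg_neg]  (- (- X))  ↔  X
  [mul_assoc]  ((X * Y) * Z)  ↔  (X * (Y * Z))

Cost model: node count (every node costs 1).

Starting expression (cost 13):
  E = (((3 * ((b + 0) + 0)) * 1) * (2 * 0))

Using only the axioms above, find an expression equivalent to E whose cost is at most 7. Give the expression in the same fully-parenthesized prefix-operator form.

(1) ((b + 0) + 0)  =[add_zero →]=  (b + 0)    ⊢ (((3 * (b + 0)) * 1) * (2 * 0))
(2) ((3 * (b + 0)) * 1)  =[mul_one →]=  (3 * (b + 0))    ⊢ ((3 * (b + 0)) * (2 * 0))
(3) (b + 0)  =[add_zero →]=  b    ⊢ cost 7, within 7

((3 * b) * (2 * 0))   [cost 7]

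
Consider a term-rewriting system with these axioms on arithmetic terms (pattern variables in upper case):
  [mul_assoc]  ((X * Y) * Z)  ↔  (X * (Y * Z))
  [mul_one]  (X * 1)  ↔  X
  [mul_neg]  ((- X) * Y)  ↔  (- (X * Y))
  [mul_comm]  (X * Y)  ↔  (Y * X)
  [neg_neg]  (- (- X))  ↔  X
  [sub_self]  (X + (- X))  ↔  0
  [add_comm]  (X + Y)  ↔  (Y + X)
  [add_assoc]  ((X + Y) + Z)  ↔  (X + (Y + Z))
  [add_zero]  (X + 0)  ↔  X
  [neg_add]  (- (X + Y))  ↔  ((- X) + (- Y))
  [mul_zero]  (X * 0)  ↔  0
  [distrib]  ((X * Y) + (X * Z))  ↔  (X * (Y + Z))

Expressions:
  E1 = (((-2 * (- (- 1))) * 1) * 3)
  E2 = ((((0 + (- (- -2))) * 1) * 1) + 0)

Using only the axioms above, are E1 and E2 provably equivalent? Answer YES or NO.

NO

All listed rules preserve value, hence provable equivalence implies equal values everywhere; look for a separating assignment.
the empty assignment (no variables occur) gives E1 ↦ -6, E2 ↦ -2; values differ ⇒ not provably equivalent.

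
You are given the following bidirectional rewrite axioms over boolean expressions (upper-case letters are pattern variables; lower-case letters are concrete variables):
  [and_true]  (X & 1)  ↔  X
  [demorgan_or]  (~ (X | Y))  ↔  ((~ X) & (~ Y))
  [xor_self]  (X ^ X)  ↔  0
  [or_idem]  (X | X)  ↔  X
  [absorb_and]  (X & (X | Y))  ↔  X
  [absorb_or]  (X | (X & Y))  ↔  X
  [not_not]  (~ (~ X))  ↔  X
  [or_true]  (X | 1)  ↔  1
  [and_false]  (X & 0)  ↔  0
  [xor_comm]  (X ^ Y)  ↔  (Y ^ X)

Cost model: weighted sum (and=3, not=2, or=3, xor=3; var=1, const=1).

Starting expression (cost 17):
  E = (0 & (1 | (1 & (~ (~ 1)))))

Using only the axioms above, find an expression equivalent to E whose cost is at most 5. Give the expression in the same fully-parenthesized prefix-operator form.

(1) (~ (~ 1))  =[not_not →]=  1    ⊢ (0 & (1 | (1 & 1)))
(2) (1 & 1)  =[and_true →]=  1    ⊢ (0 & (1 | 1))
(3) (1 | 1)  =[or_idem →]=  1    ⊢ cost 5, within 5

(0 & 1)   [cost 5]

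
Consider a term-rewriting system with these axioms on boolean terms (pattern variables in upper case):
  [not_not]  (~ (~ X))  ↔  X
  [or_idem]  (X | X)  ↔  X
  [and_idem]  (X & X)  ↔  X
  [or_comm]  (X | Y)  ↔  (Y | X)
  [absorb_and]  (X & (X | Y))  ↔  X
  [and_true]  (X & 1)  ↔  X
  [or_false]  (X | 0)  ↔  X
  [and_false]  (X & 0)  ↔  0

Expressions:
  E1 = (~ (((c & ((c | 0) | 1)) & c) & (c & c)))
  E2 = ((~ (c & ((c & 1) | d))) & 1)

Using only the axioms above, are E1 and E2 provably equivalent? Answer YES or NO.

YES

1. [or_false →] (c | 0)  →  c;  E1 = (~ (((c & (c | 1)) & c) & (c & c)))
2. [absorb_and →] (c & (c | 1))  →  c;  E1 = (~ ((c & c) & (c & c)))
3. [and_idem →] ((c & c) & (c & c))  →  (c & c);  E1 = (~ (c & c))
4. [and_idem →] (c & c)  →  c;  E1 = (~ c)
5. [absorb_and ←] c  →  (c & (c | d));  E1 = (~ (c & (c | d)))
6. [and_true ←] c  →  (c & 1);  E1 = (~ (c & ((c & 1) | d)))
7. [and_true ←] (~ (c & ((c & 1) | d)))  →  ((~ (c & ((c & 1) | d))) & 1);  this is E2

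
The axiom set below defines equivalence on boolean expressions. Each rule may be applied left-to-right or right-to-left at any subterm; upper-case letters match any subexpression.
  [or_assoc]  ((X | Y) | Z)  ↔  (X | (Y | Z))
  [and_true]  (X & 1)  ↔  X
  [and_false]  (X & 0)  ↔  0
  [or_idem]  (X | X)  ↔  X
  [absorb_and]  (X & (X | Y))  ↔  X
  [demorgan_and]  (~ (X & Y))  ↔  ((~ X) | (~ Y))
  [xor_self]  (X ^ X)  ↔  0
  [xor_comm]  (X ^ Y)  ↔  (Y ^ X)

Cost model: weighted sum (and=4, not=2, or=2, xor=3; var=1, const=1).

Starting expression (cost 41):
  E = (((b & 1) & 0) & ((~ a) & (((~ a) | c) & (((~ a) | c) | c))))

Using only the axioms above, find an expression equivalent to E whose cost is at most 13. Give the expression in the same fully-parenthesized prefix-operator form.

((b & 0) & (~ a))   [cost 13]

(1) (((~ a) | c) & (((~ a) | c) | c))  =[absorb_and →]=  ((~ a) | c)    ⊢ (((b & 1) & 0) & ((~ a) & ((~ a) | c)))
(2) ((~ a) & ((~ a) | c))  =[absorb_and →]=  (~ a)    ⊢ (((b & 1) & 0) & (~ a))
(3) (b & 1)  =[and_true →]=  b    ⊢ cost 13, within 13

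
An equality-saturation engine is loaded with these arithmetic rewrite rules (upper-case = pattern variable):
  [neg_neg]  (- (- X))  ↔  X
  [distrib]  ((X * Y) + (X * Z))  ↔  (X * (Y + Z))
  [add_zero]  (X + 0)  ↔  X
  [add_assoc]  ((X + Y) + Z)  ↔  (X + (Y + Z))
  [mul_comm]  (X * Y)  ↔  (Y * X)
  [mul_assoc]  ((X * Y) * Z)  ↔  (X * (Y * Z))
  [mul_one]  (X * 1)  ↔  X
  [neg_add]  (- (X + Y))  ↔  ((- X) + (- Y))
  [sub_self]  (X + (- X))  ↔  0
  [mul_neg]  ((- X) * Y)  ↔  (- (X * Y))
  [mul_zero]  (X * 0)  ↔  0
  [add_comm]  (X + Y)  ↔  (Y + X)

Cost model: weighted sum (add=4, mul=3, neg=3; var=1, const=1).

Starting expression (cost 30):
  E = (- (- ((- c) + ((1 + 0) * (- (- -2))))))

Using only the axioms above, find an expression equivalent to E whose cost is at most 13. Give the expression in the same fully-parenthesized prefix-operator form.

((- c) + (1 * -2))   [cost 13]

1. [add_zero →] (1 + 0)  →  1;  E = (- (- ((- c) + (1 * (- (- -2))))))
2. [neg_neg →] (- (- -2))  →  -2;  E = (- (- ((- c) + (1 * -2))))
3. [neg_neg →] (- (- ((- c) + (1 * -2))))  →  ((- c) + (1 * -2));  cost 13 ≤ 13, done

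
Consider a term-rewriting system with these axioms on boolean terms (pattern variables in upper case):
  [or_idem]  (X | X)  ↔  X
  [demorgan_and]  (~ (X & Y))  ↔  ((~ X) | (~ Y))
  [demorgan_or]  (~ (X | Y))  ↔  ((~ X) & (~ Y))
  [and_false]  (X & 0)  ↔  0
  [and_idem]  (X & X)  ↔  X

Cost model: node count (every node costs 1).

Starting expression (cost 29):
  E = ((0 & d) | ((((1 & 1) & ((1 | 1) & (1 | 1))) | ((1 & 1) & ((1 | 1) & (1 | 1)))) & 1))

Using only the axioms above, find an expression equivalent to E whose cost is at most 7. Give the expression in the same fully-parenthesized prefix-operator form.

((0 & d) | (1 & 1))   [cost 7]

1. [or_idem →] (((1 & 1) & ((1 | 1) & (1 | 1))) | ((1 & 1) & ((1 | 1) & (1 | 1))))  →  ((1 & 1) & ((1 | 1) & (1 | 1)));  E = ((0 & d) | (((1 & 1) & ((1 | 1) & (1 | 1))) & 1))
2. [and_idem →] (1 & 1)  →  1;  E = ((0 & d) | ((1 & ((1 | 1) & (1 | 1))) & 1))
3. [and_idem →] ((1 | 1) & (1 | 1))  →  (1 | 1);  E = ((0 & d) | ((1 & (1 | 1)) & 1))
4. [or_idem →] (1 | 1)  →  1;  E = ((0 & d) | ((1 & 1) & 1))
5. [and_idem →] (1 & 1)  →  1;  cost 7 ≤ 7, done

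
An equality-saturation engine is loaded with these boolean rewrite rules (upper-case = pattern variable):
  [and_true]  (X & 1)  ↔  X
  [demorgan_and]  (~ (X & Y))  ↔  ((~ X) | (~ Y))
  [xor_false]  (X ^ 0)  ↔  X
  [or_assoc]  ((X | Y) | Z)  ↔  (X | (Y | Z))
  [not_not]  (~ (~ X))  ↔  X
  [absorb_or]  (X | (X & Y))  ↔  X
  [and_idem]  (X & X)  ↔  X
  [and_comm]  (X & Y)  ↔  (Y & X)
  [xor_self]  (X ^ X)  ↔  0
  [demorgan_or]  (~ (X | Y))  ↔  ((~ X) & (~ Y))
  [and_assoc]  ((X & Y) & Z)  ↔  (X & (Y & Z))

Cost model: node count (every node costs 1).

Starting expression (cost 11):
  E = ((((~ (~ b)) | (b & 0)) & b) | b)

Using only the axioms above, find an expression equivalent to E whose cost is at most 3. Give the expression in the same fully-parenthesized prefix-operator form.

(1) (~ (~ b))  =[not_not →]=  b    ⊢ (((b | (b & 0)) & b) | b)
(2) (b | (b & 0))  =[absorb_or →]=  b    ⊢ ((b & b) | b)
(3) (b & b)  =[and_idem →]=  b    ⊢ cost 3, within 3

(b | b)   [cost 3]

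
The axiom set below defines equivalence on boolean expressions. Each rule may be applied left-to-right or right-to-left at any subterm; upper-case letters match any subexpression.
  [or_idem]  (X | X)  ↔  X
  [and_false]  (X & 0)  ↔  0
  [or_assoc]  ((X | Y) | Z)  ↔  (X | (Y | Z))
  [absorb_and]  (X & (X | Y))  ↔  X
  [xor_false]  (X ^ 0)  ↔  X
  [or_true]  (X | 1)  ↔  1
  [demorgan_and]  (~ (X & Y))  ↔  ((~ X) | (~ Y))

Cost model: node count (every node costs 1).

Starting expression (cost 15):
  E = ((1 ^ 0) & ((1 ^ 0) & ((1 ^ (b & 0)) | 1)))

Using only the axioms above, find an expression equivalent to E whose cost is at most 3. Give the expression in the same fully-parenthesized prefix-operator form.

(1 & 1)   [cost 3]

1. [and_false →] (b & 0)  →  0;  E = ((1 ^ 0) & ((1 ^ 0) & ((1 ^ 0) | 1)))
2. [absorb_and →] ((1 ^ 0) & ((1 ^ 0) | 1))  →  (1 ^ 0);  E = ((1 ^ 0) & (1 ^ 0))
3. [xor_false →] (1 ^ 0)  →  1;  E = ((1 ^ 0) & 1)
4. [xor_false →] (1 ^ 0)  →  1;  cost 3 ≤ 3, done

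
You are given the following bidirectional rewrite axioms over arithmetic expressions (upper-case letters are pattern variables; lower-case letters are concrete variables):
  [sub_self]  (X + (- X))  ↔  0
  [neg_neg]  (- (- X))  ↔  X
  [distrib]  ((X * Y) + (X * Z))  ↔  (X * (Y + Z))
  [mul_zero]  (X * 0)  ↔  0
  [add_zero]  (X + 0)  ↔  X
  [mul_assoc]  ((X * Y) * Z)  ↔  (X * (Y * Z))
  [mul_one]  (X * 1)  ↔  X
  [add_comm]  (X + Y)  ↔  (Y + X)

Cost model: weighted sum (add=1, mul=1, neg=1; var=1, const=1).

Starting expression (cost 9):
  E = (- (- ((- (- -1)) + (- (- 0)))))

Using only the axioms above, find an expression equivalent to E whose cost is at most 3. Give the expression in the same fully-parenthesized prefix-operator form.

(- (- -1))   [cost 3]

step 1: neg_neg (→) rewrites (- (- 0)) into 0, now (- (- ((- (- -1)) + 0)))
step 2: add_zero (→) rewrites ((- (- -1)) + 0) into (- (- -1)), now (- (- (- (- -1))))
step 3: neg_neg (→) rewrites (- (- (- -1))) into (- -1), reaching cost 3 (bound 3)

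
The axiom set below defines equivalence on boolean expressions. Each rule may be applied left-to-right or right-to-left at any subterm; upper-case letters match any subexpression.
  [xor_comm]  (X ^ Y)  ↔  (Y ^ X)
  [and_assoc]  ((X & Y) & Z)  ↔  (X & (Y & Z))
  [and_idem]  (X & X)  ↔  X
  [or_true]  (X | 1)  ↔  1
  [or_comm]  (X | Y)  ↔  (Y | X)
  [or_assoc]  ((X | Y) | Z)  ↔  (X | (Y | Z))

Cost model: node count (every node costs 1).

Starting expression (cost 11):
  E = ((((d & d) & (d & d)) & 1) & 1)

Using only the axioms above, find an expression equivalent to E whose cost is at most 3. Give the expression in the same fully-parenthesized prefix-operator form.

(d & 1)   [cost 3]

step 1: and_idem (→) rewrites ((d & d) & (d & d)) into (d & d), now (((d & d) & 1) & 1)
step 2: and_idem (→) rewrites (d & d) into d, now ((d & 1) & 1)
step 3: and_assoc (→) rewrites ((d & 1) & 1) into (d & (1 & 1))
step 4: and_idem (→) rewrites (1 & 1) into 1, reaching cost 3 (bound 3)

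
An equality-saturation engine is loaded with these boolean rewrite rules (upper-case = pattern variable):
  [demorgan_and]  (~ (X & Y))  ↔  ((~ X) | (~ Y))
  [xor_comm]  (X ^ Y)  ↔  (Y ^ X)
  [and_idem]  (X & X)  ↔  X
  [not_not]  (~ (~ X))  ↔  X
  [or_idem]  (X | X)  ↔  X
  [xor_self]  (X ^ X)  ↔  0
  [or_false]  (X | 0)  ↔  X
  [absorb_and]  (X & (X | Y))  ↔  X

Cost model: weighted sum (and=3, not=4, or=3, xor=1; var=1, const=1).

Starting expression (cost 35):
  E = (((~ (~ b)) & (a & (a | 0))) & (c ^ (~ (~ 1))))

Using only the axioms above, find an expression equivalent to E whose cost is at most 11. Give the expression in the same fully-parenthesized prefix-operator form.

(1) (~ (~ 1))  =[not_not →]=  1    ⊢ (((~ (~ b)) & (a & (a | 0))) & (c ^ 1))
(2) (~ (~ b))  =[not_not →]=  b    ⊢ ((b & (a & (a | 0))) & (c ^ 1))
(3) (a & (a | 0))  =[absorb_and →]=  a    ⊢ cost 11, within 11

((b & a) & (c ^ 1))   [cost 11]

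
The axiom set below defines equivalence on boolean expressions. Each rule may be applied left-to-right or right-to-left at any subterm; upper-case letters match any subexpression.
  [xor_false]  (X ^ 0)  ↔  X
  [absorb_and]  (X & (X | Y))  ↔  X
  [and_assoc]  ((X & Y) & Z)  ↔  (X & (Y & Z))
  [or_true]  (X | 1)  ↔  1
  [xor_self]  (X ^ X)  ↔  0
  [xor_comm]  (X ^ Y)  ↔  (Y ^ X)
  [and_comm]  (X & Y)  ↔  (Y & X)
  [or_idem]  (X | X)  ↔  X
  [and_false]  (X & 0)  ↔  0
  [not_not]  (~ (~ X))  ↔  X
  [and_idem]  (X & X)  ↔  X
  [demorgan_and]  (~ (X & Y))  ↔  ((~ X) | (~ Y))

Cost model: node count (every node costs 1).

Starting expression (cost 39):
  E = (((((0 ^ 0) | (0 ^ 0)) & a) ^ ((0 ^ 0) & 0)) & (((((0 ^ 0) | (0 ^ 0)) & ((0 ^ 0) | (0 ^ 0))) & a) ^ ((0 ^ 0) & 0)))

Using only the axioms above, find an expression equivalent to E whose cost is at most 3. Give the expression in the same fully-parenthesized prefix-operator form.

(0 & a)   [cost 3]

1. [and_idem →] (((0 ^ 0) | (0 ^ 0)) & ((0 ^ 0) | (0 ^ 0)))  →  ((0 ^ 0) | (0 ^ 0));  E = (((((0 ^ 0) | (0 ^ 0)) & a) ^ ((0 ^ 0) & 0)) & ((((0 ^ 0) | (0 ^ 0)) & a) ^ ((0 ^ 0) & 0)))
2. [and_idem →] (((((0 ^ 0) | (0 ^ 0)) & a) ^ ((0 ^ 0) & 0)) & ((((0 ^ 0) | (0 ^ 0)) & a) ^ ((0 ^ 0) & 0)))  →  ((((0 ^ 0) | (0 ^ 0)) & a) ^ ((0 ^ 0) & 0))
3. [xor_self →] (0 ^ 0)  →  0;  E = ((((0 ^ 0) | (0 ^ 0)) & a) ^ (0 & 0))
4. [or_idem →] ((0 ^ 0) | (0 ^ 0))  →  (0 ^ 0);  E = (((0 ^ 0) & a) ^ (0 & 0))
5. [xor_false →] (0 ^ 0)  →  0;  E = ((0 & a) ^ (0 & 0))
6. [and_idem →] (0 & 0)  →  0;  E = ((0 & a) ^ 0)
7. [xor_false →] ((0 & a) ^ 0)  →  (0 & a);  cost 3 ≤ 3, done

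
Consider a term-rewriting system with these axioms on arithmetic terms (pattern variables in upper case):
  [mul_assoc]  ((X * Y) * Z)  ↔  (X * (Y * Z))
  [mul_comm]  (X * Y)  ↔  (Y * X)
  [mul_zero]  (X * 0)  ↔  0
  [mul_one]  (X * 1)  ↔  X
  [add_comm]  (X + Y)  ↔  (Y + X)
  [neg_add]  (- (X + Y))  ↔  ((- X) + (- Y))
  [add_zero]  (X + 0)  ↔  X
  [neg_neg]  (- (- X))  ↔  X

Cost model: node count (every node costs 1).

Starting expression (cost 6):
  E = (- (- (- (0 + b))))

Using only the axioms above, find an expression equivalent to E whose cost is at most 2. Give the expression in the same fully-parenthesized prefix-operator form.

1. [add_comm →] (0 + b)  →  (b + 0);  E = (- (- (- (b + 0))))
2. [neg_neg →] (- (- (b + 0)))  →  (b + 0);  E = (- (b + 0))
3. [add_zero →] (b + 0)  →  b;  cost 2 ≤ 2, done

(- b)   [cost 2]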